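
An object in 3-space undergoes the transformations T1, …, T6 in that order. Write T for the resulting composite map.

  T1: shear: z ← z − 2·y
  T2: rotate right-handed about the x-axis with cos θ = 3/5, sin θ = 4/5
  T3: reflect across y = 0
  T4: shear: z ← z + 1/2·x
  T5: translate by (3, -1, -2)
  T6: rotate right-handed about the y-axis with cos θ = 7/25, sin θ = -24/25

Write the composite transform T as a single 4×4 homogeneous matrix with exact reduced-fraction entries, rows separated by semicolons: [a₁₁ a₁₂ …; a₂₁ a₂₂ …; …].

T1 = [1 0 0 0; 0 1 0 0; 0 -2 1 0; 0 0 0 1]
T2·T1 = [1 0 0 0; 0 11/5 -4/5 0; 0 -2/5 3/5 0; 0 0 0 1]
T3·…·T1 = [1 0 0 0; 0 -11/5 4/5 0; 0 -2/5 3/5 0; 0 0 0 1]
T4·…·T1 = [1 0 0 0; 0 -11/5 4/5 0; 1/2 -2/5 3/5 0; 0 0 0 1]
T5·…·T1 = [1 0 0 3; 0 -11/5 4/5 -1; 1/2 -2/5 3/5 -2; 0 0 0 1]
T6·…·T1 = [-1/5 48/125 -72/125 69/25; 0 -11/5 4/5 -1; 11/10 -14/125 21/125 58/25; 0 0 0 1]

T = [-1/5 48/125 -72/125 69/25; 0 -11/5 4/5 -1; 11/10 -14/125 21/125 58/25; 0 0 0 1]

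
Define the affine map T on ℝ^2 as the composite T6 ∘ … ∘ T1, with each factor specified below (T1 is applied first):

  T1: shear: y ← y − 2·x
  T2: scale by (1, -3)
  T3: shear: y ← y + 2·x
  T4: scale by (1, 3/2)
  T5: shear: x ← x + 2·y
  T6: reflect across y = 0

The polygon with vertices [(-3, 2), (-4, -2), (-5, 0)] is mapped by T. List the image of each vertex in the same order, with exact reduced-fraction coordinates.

T1 shear: y ← y − 2·x: (-3, 2) → (-3, 8); (-4, -2) → (-4, 6); (-5, 0) → (-5, 10)
T2 scale by (1, -3): (-3, 8) → (-3, -24); (-4, 6) → (-4, -18); (-5, 10) → (-5, -30)
T3 shear: y ← y + 2·x: (-3, -24) → (-3, -30); (-4, -18) → (-4, -26); (-5, -30) → (-5, -40)
T4 scale by (1, 3/2): (-3, -30) → (-3, -45); (-4, -26) → (-4, -39); (-5, -40) → (-5, -60)
T5 shear: x ← x + 2·y: (-3, -45) → (-93, -45); (-4, -39) → (-82, -39); (-5, -60) → (-125, -60)
T6 reflect across y = 0: (-93, -45) → (-93, 45); (-82, -39) → (-82, 39); (-125, -60) → (-125, 60)

image vertices: (-93, 45), (-82, 39), (-125, 60)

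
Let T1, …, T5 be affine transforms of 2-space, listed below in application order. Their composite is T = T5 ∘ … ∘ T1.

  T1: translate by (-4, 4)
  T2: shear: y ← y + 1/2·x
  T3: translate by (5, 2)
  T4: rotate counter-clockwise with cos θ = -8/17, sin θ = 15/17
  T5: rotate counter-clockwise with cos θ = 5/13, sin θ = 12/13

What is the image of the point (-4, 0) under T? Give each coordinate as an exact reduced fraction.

T1 translate by (-4, 4): (-4, 0) → (-8, 4)
T2 shear: y ← y + 1/2·x: (-8, 4) → (-8, 0)
T3 translate by (5, 2): (-8, 0) → (-3, 2)
T4 rotate counter-clockwise with cos θ = -8/17, sin θ = 15/17: (-3, 2) → (-6/17, -61/17)
T5 rotate counter-clockwise with cos θ = 5/13, sin θ = 12/13: (-6/17, -61/17) → (54/17, -29/17)

T(p) = (54/17, -29/17)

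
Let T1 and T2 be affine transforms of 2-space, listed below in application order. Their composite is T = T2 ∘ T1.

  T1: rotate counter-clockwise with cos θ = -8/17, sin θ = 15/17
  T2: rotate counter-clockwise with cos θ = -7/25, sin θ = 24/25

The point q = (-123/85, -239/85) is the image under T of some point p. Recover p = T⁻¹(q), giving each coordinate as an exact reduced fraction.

T1 = [-8/17 -15/17 0; 15/17 -8/17 0; 0 0 1]
T2·T1 = [-304/425 297/425 0; -297/425 -304/425 0; 0 0 1]
det M = 1; M⁻¹ = [-304/425 -297/425 0; 297/425 -304/425 0; 0 0 1]
M⁻¹ · (-123/85, -239/85)ᵀ = (3, 1)ᵀ

p = (3, 1)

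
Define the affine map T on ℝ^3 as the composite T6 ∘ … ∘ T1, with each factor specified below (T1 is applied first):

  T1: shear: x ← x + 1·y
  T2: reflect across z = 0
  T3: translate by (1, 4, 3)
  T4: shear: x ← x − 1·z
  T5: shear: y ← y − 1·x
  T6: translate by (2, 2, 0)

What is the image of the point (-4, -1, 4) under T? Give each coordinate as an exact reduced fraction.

T1 shear: x ← x + 1·y: (-4, -1, 4) → (-5, -1, 4)
T2 reflect across z = 0: (-5, -1, 4) → (-5, -1, -4)
T3 translate by (1, 4, 3): (-5, -1, -4) → (-4, 3, -1)
T4 shear: x ← x − 1·z: (-4, 3, -1) → (-3, 3, -1)
T5 shear: y ← y − 1·x: (-3, 3, -1) → (-3, 6, -1)
T6 translate by (2, 2, 0): (-3, 6, -1) → (-1, 8, -1)

T(p) = (-1, 8, -1)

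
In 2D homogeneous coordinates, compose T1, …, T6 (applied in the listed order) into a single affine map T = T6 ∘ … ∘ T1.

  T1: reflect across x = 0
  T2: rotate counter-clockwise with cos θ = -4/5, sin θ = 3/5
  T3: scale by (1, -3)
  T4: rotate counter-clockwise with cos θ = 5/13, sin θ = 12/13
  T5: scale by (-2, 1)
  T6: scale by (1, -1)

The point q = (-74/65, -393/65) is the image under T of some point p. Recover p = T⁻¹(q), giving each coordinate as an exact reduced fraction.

p = (5, -3)

T1 = [-1 0 0; 0 1 0; 0 0 1]
T2·T1 = [4/5 -3/5 0; -3/5 -4/5 0; 0 0 1]
T3·…·T1 = [4/5 -3/5 0; 9/5 12/5 0; 0 0 1]
T4·…·T1 = [-88/65 -159/65 0; 93/65 24/65 0; 0 0 1]
T5·…·T1 = [176/65 318/65 0; 93/65 24/65 0; 0 0 1]
T6·…·T1 = [176/65 318/65 0; -93/65 -24/65 0; 0 0 1]
det M = 6; M⁻¹ = [-4/65 -53/65 0; 31/130 88/195 0; 0 0 1]
M⁻¹ · (-74/65, -393/65)ᵀ = (5, -3)ᵀ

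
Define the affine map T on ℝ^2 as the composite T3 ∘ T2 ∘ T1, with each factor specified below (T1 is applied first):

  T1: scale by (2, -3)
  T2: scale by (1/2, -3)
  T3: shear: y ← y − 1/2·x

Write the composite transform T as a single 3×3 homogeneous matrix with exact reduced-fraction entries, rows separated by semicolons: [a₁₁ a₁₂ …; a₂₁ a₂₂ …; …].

T1 = [2 0 0; 0 -3 0; 0 0 1]
T2·T1 = [1 0 0; 0 9 0; 0 0 1]
T3·…·T1 = [1 0 0; -1/2 9 0; 0 0 1]

T = [1 0 0; -1/2 9 0; 0 0 1]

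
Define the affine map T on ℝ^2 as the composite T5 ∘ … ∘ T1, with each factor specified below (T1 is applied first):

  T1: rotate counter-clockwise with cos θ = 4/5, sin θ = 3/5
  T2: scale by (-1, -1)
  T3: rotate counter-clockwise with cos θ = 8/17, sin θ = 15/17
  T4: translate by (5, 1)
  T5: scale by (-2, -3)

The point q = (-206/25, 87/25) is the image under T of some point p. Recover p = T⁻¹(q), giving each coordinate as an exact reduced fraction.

p = (2, -6/5)

T1 = [4/5 -3/5 0; 3/5 4/5 0; 0 0 1]
T2·T1 = [-4/5 3/5 0; -3/5 -4/5 0; 0 0 1]
T3·…·T1 = [13/85 84/85 0; -84/85 13/85 0; 0 0 1]
T4·…·T1 = [13/85 84/85 5; -84/85 13/85 1; 0 0 1]
T5·…·T1 = [-26/85 -168/85 -10; 252/85 -39/85 -3; 0 0 1]
det M = 6; M⁻¹ = [-13/170 28/85 19/85; -42/85 -13/255 -433/85; 0 0 1]
M⁻¹ · (-206/25, 87/25)ᵀ = (2, -6/5)ᵀ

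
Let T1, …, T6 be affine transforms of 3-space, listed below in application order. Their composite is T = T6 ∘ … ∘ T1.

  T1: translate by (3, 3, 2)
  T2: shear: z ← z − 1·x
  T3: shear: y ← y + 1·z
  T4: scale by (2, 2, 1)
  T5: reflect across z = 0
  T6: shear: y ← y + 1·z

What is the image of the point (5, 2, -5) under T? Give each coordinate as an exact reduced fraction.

T(p) = (16, -1, 11)

T1 translate by (3, 3, 2): (5, 2, -5) → (8, 5, -3)
T2 shear: z ← z − 1·x: (8, 5, -3) → (8, 5, -11)
T3 shear: y ← y + 1·z: (8, 5, -11) → (8, -6, -11)
T4 scale by (2, 2, 1): (8, -6, -11) → (16, -12, -11)
T5 reflect across z = 0: (16, -12, -11) → (16, -12, 11)
T6 shear: y ← y + 1·z: (16, -12, 11) → (16, -1, 11)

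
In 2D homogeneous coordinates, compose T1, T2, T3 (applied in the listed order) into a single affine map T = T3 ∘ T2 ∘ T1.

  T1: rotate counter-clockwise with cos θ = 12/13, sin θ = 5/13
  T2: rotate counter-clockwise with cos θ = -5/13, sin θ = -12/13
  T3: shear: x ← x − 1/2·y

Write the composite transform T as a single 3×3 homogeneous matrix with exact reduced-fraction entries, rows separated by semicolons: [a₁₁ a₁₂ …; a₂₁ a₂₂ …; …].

T1 = [12/13 -5/13 0; 5/13 12/13 0; 0 0 1]
T2·T1 = [0 1 0; -1 0 0; 0 0 1]
T3·…·T1 = [1/2 1 0; -1 0 0; 0 0 1]

T = [1/2 1 0; -1 0 0; 0 0 1]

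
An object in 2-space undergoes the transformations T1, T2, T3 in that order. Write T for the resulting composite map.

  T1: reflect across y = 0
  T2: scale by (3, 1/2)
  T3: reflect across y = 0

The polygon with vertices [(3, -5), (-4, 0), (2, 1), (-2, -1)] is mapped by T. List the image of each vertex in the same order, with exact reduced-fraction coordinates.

T1 reflect across y = 0: (3, -5) → (3, 5); (-4, 0) → (-4, 0); (2, 1) → (2, -1); (-2, -1) → (-2, 1)
T2 scale by (3, 1/2): (3, 5) → (9, 5/2); (-4, 0) → (-12, 0); (2, -1) → (6, -1/2); (-2, 1) → (-6, 1/2)
T3 reflect across y = 0: (9, 5/2) → (9, -5/2); (-12, 0) → (-12, 0); (6, -1/2) → (6, 1/2); (-6, 1/2) → (-6, -1/2)

image vertices: (9, -5/2), (-12, 0), (6, 1/2), (-6, -1/2)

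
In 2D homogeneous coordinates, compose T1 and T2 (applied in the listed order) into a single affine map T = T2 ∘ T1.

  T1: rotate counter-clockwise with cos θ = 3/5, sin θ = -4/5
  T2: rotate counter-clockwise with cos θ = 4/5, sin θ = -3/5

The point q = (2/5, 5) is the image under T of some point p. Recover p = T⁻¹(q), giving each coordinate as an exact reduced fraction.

T1 = [3/5 4/5 0; -4/5 3/5 0; 0 0 1]
T2·T1 = [0 1 0; -1 0 0; 0 0 1]
det M = 1; M⁻¹ = [0 -1 0; 1 0 0; 0 0 1]
M⁻¹ · (2/5, 5)ᵀ = (-5, 2/5)ᵀ

p = (-5, 2/5)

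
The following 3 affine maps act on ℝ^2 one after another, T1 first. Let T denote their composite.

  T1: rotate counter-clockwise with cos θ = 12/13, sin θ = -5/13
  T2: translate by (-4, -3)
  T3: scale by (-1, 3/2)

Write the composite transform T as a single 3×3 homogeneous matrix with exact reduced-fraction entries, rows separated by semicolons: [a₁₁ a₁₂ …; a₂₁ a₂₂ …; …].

T1 = [12/13 5/13 0; -5/13 12/13 0; 0 0 1]
T2·T1 = [12/13 5/13 -4; -5/13 12/13 -3; 0 0 1]
T3·…·T1 = [-12/13 -5/13 4; -15/26 18/13 -9/2; 0 0 1]

T = [-12/13 -5/13 4; -15/26 18/13 -9/2; 0 0 1]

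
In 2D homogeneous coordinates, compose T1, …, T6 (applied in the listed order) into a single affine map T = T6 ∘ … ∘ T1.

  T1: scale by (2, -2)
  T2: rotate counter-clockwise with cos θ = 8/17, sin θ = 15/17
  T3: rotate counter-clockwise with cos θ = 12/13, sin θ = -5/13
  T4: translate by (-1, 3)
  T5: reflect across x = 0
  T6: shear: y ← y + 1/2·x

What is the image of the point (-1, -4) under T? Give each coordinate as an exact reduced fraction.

T1 scale by (2, -2): (-1, -4) → (-2, 8)
T2 rotate counter-clockwise with cos θ = 8/17, sin θ = 15/17: (-2, 8) → (-8, 2)
T3 rotate counter-clockwise with cos θ = 12/13, sin θ = -5/13: (-8, 2) → (-86/13, 64/13)
T4 translate by (-1, 3): (-86/13, 64/13) → (-99/13, 103/13)
T5 reflect across x = 0: (-99/13, 103/13) → (99/13, 103/13)
T6 shear: y ← y + 1/2·x: (99/13, 103/13) → (99/13, 305/26)

T(p) = (99/13, 305/26)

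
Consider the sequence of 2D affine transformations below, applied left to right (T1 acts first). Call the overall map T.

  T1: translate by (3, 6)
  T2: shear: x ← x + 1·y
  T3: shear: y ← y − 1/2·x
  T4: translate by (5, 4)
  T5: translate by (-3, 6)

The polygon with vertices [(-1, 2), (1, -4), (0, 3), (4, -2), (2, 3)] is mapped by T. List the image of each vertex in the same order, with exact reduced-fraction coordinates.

image vertices: (12, 13), (8, 9), (14, 13), (13, 17/2), (16, 12)

T1 translate by (3, 6): (-1, 2) → (2, 8); (1, -4) → (4, 2); (0, 3) → (3, 9); (4, -2) → (7, 4); (2, 3) → (5, 9)
T2 shear: x ← x + 1·y: (2, 8) → (10, 8); (4, 2) → (6, 2); (3, 9) → (12, 9); (7, 4) → (11, 4); (5, 9) → (14, 9)
T3 shear: y ← y − 1/2·x: (10, 8) → (10, 3); (6, 2) → (6, -1); (12, 9) → (12, 3); (11, 4) → (11, -3/2); (14, 9) → (14, 2)
T4 translate by (5, 4): (10, 3) → (15, 7); (6, -1) → (11, 3); (12, 3) → (17, 7); (11, -3/2) → (16, 5/2); (14, 2) → (19, 6)
T5 translate by (-3, 6): (15, 7) → (12, 13); (11, 3) → (8, 9); (17, 7) → (14, 13); (16, 5/2) → (13, 17/2); (19, 6) → (16, 12)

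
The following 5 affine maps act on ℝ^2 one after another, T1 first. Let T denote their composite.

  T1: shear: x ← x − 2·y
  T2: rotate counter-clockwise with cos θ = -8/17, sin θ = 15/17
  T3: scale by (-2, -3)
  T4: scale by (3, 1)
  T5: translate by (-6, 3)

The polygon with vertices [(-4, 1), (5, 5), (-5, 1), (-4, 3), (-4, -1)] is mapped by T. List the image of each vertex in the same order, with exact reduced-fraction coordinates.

T1 shear: x ← x − 2·y: (-4, 1) → (-6, 1); (5, 5) → (-5, 5); (-5, 1) → (-7, 1); (-4, 3) → (-10, 3); (-4, -1) → (-2, -1)
T2 rotate counter-clockwise with cos θ = -8/17, sin θ = 15/17: (-6, 1) → (33/17, -98/17); (-5, 5) → (-35/17, -115/17); (-7, 1) → (41/17, -113/17); (-10, 3) → (35/17, -174/17); (-2, -1) → (31/17, -22/17)
T3 scale by (-2, -3): (33/17, -98/17) → (-66/17, 294/17); (-35/17, -115/17) → (70/17, 345/17); (41/17, -113/17) → (-82/17, 339/17); (35/17, -174/17) → (-70/17, 522/17); (31/17, -22/17) → (-62/17, 66/17)
T4 scale by (3, 1): (-66/17, 294/17) → (-198/17, 294/17); (70/17, 345/17) → (210/17, 345/17); (-82/17, 339/17) → (-246/17, 339/17); (-70/17, 522/17) → (-210/17, 522/17); (-62/17, 66/17) → (-186/17, 66/17)
T5 translate by (-6, 3): (-198/17, 294/17) → (-300/17, 345/17); (210/17, 345/17) → (108/17, 396/17); (-246/17, 339/17) → (-348/17, 390/17); (-210/17, 522/17) → (-312/17, 573/17); (-186/17, 66/17) → (-288/17, 117/17)

image vertices: (-300/17, 345/17), (108/17, 396/17), (-348/17, 390/17), (-312/17, 573/17), (-288/17, 117/17)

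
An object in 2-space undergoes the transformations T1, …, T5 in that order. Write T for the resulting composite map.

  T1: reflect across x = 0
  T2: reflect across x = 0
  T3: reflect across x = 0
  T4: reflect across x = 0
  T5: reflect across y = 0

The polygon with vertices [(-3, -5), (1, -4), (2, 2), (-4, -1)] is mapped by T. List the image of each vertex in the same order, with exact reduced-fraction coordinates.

T1 reflect across x = 0: (-3, -5) → (3, -5); (1, -4) → (-1, -4); (2, 2) → (-2, 2); (-4, -1) → (4, -1)
T2 reflect across x = 0: (3, -5) → (-3, -5); (-1, -4) → (1, -4); (-2, 2) → (2, 2); (4, -1) → (-4, -1)
T3 reflect across x = 0: (-3, -5) → (3, -5); (1, -4) → (-1, -4); (2, 2) → (-2, 2); (-4, -1) → (4, -1)
T4 reflect across x = 0: (3, -5) → (-3, -5); (-1, -4) → (1, -4); (-2, 2) → (2, 2); (4, -1) → (-4, -1)
T5 reflect across y = 0: (-3, -5) → (-3, 5); (1, -4) → (1, 4); (2, 2) → (2, -2); (-4, -1) → (-4, 1)

image vertices: (-3, 5), (1, 4), (2, -2), (-4, 1)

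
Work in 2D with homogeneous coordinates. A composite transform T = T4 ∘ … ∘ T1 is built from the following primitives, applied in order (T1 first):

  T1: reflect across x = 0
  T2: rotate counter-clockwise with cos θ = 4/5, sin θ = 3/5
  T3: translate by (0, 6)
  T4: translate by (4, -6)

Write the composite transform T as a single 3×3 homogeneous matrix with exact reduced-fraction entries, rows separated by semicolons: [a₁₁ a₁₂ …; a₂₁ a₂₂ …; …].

T1 = [-1 0 0; 0 1 0; 0 0 1]
T2·T1 = [-4/5 -3/5 0; -3/5 4/5 0; 0 0 1]
T3·…·T1 = [-4/5 -3/5 0; -3/5 4/5 6; 0 0 1]
T4·…·T1 = [-4/5 -3/5 4; -3/5 4/5 0; 0 0 1]

T = [-4/5 -3/5 4; -3/5 4/5 0; 0 0 1]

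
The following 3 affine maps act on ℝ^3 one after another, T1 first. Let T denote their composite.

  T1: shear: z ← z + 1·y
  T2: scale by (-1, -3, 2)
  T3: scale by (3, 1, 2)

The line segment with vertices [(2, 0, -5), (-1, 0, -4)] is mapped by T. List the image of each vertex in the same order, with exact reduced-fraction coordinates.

T1 shear: z ← z + 1·y: (2, 0, -5) → (2, 0, -5); (-1, 0, -4) → (-1, 0, -4)
T2 scale by (-1, -3, 2): (2, 0, -5) → (-2, 0, -10); (-1, 0, -4) → (1, 0, -8)
T3 scale by (3, 1, 2): (-2, 0, -10) → (-6, 0, -20); (1, 0, -8) → (3, 0, -16)

image vertices: (-6, 0, -20), (3, 0, -16)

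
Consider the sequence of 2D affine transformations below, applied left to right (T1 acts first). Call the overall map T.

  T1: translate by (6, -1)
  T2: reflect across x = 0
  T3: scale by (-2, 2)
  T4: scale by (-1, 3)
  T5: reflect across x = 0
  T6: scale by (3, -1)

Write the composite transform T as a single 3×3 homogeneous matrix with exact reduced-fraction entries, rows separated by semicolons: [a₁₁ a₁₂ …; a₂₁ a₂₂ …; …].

T = [6 0 36; 0 -6 6; 0 0 1]

T1 = [1 0 6; 0 1 -1; 0 0 1]
T2·T1 = [-1 0 -6; 0 1 -1; 0 0 1]
T3·…·T1 = [2 0 12; 0 2 -2; 0 0 1]
T4·…·T1 = [-2 0 -12; 0 6 -6; 0 0 1]
T5·…·T1 = [2 0 12; 0 6 -6; 0 0 1]
T6·…·T1 = [6 0 36; 0 -6 6; 0 0 1]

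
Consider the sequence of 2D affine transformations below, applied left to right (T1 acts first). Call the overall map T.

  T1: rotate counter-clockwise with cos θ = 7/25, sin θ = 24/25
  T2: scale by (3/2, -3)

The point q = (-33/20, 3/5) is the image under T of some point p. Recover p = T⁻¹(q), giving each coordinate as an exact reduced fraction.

p = (-1/2, 1)

T1 = [7/25 -24/25 0; 24/25 7/25 0; 0 0 1]
T2·T1 = [21/50 -36/25 0; -72/25 -21/25 0; 0 0 1]
det M = -9/2; M⁻¹ = [14/75 -8/25 0; -16/25 -7/75 0; 0 0 1]
M⁻¹ · (-33/20, 3/5)ᵀ = (-1/2, 1)ᵀ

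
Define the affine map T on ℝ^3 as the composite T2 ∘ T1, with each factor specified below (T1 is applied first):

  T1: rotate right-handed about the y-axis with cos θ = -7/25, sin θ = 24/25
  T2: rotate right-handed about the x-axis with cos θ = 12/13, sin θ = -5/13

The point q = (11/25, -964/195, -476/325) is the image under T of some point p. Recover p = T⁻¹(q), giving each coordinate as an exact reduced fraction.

T1 = [-7/25 0 24/25 0; 0 1 0 0; -24/25 0 -7/25 0; 0 0 0 1]
T2·T1 = [-7/25 0 24/25 0; -24/65 12/13 -7/65 0; -288/325 -5/13 -84/325 0; 0 0 0 1]
det M = 1; M⁻¹ = [-7/25 -24/65 -288/325 0; 0 12/13 -5/13 0; 24/25 -7/65 -84/325 0; 0 0 0 1]
M⁻¹ · (11/25, -964/195, -476/325)ᵀ = (3, -4, 4/3)ᵀ

p = (3, -4, 4/3)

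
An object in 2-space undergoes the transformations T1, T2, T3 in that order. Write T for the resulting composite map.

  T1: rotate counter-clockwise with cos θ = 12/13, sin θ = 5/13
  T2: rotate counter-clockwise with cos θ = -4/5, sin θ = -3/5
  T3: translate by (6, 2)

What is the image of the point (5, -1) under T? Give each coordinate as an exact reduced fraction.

T(p) = (13/5, -9/5)

T1 rotate counter-clockwise with cos θ = 12/13, sin θ = 5/13: (5, -1) → (5, 1)
T2 rotate counter-clockwise with cos θ = -4/5, sin θ = -3/5: (5, 1) → (-17/5, -19/5)
T3 translate by (6, 2): (-17/5, -19/5) → (13/5, -9/5)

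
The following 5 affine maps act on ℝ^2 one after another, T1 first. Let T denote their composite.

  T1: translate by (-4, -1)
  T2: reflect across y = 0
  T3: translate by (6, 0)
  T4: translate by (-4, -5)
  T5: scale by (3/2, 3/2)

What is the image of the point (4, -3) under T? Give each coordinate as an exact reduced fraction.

T(p) = (3, -3/2)

T1 translate by (-4, -1): (4, -3) → (0, -4)
T2 reflect across y = 0: (0, -4) → (0, 4)
T3 translate by (6, 0): (0, 4) → (6, 4)
T4 translate by (-4, -5): (6, 4) → (2, -1)
T5 scale by (3/2, 3/2): (2, -1) → (3, -3/2)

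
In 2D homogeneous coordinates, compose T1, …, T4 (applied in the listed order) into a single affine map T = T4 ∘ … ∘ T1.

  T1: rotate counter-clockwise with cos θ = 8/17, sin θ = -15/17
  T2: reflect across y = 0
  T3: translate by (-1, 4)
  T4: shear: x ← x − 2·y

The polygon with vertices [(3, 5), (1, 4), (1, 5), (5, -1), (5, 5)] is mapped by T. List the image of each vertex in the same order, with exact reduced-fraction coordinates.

T1 rotate counter-clockwise with cos θ = 8/17, sin θ = -15/17: (3, 5) → (99/17, -5/17); (1, 4) → (4, 1); (1, 5) → (83/17, 25/17); (5, -1) → (25/17, -83/17); (5, 5) → (115/17, -35/17)
T2 reflect across y = 0: (99/17, -5/17) → (99/17, 5/17); (4, 1) → (4, -1); (83/17, 25/17) → (83/17, -25/17); (25/17, -83/17) → (25/17, 83/17); (115/17, -35/17) → (115/17, 35/17)
T3 translate by (-1, 4): (99/17, 5/17) → (82/17, 73/17); (4, -1) → (3, 3); (83/17, -25/17) → (66/17, 43/17); (25/17, 83/17) → (8/17, 151/17); (115/17, 35/17) → (98/17, 103/17)
T4 shear: x ← x − 2·y: (82/17, 73/17) → (-64/17, 73/17); (3, 3) → (-3, 3); (66/17, 43/17) → (-20/17, 43/17); (8/17, 151/17) → (-294/17, 151/17); (98/17, 103/17) → (-108/17, 103/17)

image vertices: (-64/17, 73/17), (-3, 3), (-20/17, 43/17), (-294/17, 151/17), (-108/17, 103/17)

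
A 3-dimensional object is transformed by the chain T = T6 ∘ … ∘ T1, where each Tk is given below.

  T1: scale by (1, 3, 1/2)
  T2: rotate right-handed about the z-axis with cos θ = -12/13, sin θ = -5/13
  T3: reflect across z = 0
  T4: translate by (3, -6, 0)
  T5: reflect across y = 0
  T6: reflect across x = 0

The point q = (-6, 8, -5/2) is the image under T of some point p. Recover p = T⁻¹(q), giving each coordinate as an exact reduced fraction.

T1 = [1 0 0 0; 0 3 0 0; 0 0 1/2 0; 0 0 0 1]
T2·T1 = [-12/13 15/13 0 0; -5/13 -36/13 0 0; 0 0 1/2 0; 0 0 0 1]
T3·…·T1 = [-12/13 15/13 0 0; -5/13 -36/13 0 0; 0 0 -1/2 0; 0 0 0 1]
T4·…·T1 = [-12/13 15/13 0 3; -5/13 -36/13 0 -6; 0 0 -1/2 0; 0 0 0 1]
T5·…·T1 = [-12/13 15/13 0 3; 5/13 36/13 0 6; 0 0 -1/2 0; 0 0 0 1]
T6·…·T1 = [12/13 -15/13 0 -3; 5/13 36/13 0 6; 0 0 -1/2 0; 0 0 0 1]
det M = -3/2; M⁻¹ = [12/13 5/13 0 6/13; -5/39 4/13 0 -29/13; 0 0 -2 0; 0 0 0 1]
M⁻¹ · (-6, 8, -5/2)ᵀ = (-2, 1, 5)ᵀ

p = (-2, 1, 5)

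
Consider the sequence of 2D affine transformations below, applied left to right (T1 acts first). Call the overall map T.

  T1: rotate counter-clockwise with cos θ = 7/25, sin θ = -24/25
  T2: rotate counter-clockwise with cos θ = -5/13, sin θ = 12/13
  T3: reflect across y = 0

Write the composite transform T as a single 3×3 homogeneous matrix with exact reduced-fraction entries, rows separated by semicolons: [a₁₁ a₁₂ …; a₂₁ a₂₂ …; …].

T = [253/325 -204/325 0; -204/325 -253/325 0; 0 0 1]

T1 = [7/25 24/25 0; -24/25 7/25 0; 0 0 1]
T2·T1 = [253/325 -204/325 0; 204/325 253/325 0; 0 0 1]
T3·…·T1 = [253/325 -204/325 0; -204/325 -253/325 0; 0 0 1]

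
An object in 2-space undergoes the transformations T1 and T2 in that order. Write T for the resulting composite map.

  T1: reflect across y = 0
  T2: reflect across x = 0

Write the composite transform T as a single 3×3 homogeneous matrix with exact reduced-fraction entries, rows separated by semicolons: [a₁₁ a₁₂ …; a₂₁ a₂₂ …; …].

T1 = [1 0 0; 0 -1 0; 0 0 1]
T2·T1 = [-1 0 0; 0 -1 0; 0 0 1]

T = [-1 0 0; 0 -1 0; 0 0 1]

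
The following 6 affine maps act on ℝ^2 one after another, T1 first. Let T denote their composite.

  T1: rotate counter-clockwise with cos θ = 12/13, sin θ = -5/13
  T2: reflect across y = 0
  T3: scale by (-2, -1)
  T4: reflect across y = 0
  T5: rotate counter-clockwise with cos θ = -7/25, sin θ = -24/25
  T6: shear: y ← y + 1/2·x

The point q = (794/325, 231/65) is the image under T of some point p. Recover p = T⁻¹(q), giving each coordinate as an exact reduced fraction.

T1 = [12/13 5/13 0; -5/13 12/13 0; 0 0 1]
T2·T1 = [12/13 5/13 0; 5/13 -12/13 0; 0 0 1]
T3·…·T1 = [-24/13 -10/13 0; -5/13 12/13 0; 0 0 1]
T4·…·T1 = [-24/13 -10/13 0; 5/13 -12/13 0; 0 0 1]
T5·…·T1 = [288/325 -218/325 0; 541/325 324/325 0; 0 0 1]
T6·…·T1 = [288/325 -218/325 0; 137/65 43/65 0; 0 0 1]
det M = 2; M⁻¹ = [43/130 109/325 0; -137/130 144/325 0; 0 0 1]
M⁻¹ · (794/325, 231/65)ᵀ = (2, -1)ᵀ

p = (2, -1)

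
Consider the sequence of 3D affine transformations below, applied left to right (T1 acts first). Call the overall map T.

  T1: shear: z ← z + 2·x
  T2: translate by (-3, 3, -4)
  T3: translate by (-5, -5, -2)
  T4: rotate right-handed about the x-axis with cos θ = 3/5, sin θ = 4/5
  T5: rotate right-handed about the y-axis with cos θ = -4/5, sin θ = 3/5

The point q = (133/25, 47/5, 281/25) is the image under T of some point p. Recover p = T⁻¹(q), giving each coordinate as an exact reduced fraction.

T1 = [1 0 0 0; 0 1 0 0; 2 0 1 0; 0 0 0 1]
T2·T1 = [1 0 0 -3; 0 1 0 3; 2 0 1 -4; 0 0 0 1]
T3·…·T1 = [1 0 0 -8; 0 1 0 -2; 2 0 1 -6; 0 0 0 1]
T4·…·T1 = [1 0 0 -8; -8/5 3/5 -4/5 18/5; 6/5 4/5 3/5 -26/5; 0 0 0 1]
T5·…·T1 = [-2/25 12/25 9/25 82/25; -8/5 3/5 -4/5 18/5; -39/25 -16/25 -12/25 224/25; 0 0 0 1]
det M = 1; M⁻¹ = [-4/5 0 -3/5 8; 12/25 3/5 -16/25 2; 49/25 -4/5 18/25 -10; 0 0 0 1]
M⁻¹ · (133/25, 47/5, 281/25)ᵀ = (-3, 3, 1)ᵀ

p = (-3, 3, 1)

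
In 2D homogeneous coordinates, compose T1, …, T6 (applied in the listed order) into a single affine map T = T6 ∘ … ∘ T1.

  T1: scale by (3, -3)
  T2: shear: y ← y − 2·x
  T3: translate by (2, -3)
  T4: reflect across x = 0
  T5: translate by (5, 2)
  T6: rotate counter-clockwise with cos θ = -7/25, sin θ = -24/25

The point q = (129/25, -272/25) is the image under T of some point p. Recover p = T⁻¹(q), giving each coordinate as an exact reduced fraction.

T1 = [3 0 0; 0 -3 0; 0 0 1]
T2·T1 = [3 0 0; -6 -3 0; 0 0 1]
T3·…·T1 = [3 0 2; -6 -3 -3; 0 0 1]
T4·…·T1 = [-3 0 -2; -6 -3 -3; 0 0 1]
T5·…·T1 = [-3 0 3; -6 -3 -1; 0 0 1]
T6·…·T1 = [-123/25 -72/25 -9/5; 114/25 21/25 -13/5; 0 0 1]
det M = 9; M⁻¹ = [7/75 8/25 1; -38/75 -41/75 -7/3; 0 0 1]
M⁻¹ · (129/25, -272/25)ᵀ = (-2, 1)ᵀ

p = (-2, 1)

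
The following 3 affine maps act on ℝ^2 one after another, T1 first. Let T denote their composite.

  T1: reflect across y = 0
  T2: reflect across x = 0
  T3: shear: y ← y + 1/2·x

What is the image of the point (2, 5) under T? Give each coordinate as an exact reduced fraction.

T(p) = (-2, -6)

T1 reflect across y = 0: (2, 5) → (2, -5)
T2 reflect across x = 0: (2, -5) → (-2, -5)
T3 shear: y ← y + 1/2·x: (-2, -5) → (-2, -6)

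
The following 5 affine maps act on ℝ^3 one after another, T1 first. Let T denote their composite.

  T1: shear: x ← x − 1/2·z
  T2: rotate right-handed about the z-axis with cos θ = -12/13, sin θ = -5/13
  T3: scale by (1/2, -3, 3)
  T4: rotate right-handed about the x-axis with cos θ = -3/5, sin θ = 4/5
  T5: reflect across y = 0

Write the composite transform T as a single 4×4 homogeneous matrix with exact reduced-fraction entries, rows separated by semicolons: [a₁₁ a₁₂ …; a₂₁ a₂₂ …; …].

T = [-6/13 5/26 3/13 0; 9/13 108/65 267/130 0; 12/13 144/65 -147/65 0; 0 0 0 1]

T1 = [1 0 -1/2 0; 0 1 0 0; 0 0 1 0; 0 0 0 1]
T2·T1 = [-12/13 5/13 6/13 0; -5/13 -12/13 5/26 0; 0 0 1 0; 0 0 0 1]
T3·…·T1 = [-6/13 5/26 3/13 0; 15/13 36/13 -15/26 0; 0 0 3 0; 0 0 0 1]
T4·…·T1 = [-6/13 5/26 3/13 0; -9/13 -108/65 -267/130 0; 12/13 144/65 -147/65 0; 0 0 0 1]
T5·…·T1 = [-6/13 5/26 3/13 0; 9/13 108/65 267/130 0; 12/13 144/65 -147/65 0; 0 0 0 1]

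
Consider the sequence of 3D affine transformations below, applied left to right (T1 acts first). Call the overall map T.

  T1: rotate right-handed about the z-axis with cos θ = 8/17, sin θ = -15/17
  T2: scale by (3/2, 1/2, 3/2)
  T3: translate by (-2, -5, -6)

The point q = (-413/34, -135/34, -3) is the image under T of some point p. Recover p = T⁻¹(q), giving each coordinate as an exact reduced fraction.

T1 = [8/17 15/17 0 0; -15/17 8/17 0 0; 0 0 1 0; 0 0 0 1]
T2·T1 = [12/17 45/34 0 0; -15/34 4/17 0 0; 0 0 3/2 0; 0 0 0 1]
T3·…·T1 = [12/17 45/34 0 -2; -15/34 4/17 0 -5; 0 0 3/2 -6; 0 0 0 1]
det M = 9/8; M⁻¹ = [16/51 -30/17 0 -418/51; 10/17 16/17 0 100/17; 0 0 2/3 4; 0 0 0 1]
M⁻¹ · (-413/34, -135/34, -3)ᵀ = (-5, -5, 2)ᵀ

p = (-5, -5, 2)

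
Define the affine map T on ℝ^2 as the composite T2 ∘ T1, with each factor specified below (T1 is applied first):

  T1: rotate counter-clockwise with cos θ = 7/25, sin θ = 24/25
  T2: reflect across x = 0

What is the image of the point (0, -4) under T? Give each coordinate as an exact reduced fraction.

T(p) = (-96/25, -28/25)

T1 rotate counter-clockwise with cos θ = 7/25, sin θ = 24/25: (0, -4) → (96/25, -28/25)
T2 reflect across x = 0: (96/25, -28/25) → (-96/25, -28/25)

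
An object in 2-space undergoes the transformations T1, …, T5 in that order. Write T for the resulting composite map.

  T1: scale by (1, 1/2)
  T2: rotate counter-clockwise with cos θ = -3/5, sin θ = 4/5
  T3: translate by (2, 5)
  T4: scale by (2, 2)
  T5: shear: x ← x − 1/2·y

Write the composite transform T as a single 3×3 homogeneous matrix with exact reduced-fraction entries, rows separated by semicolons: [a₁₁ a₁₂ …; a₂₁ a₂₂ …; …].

T = [-2 -1/2 -1; 8/5 -3/5 10; 0 0 1]

T1 = [1 0 0; 0 1/2 0; 0 0 1]
T2·T1 = [-3/5 -2/5 0; 4/5 -3/10 0; 0 0 1]
T3·…·T1 = [-3/5 -2/5 2; 4/5 -3/10 5; 0 0 1]
T4·…·T1 = [-6/5 -4/5 4; 8/5 -3/5 10; 0 0 1]
T5·…·T1 = [-2 -1/2 -1; 8/5 -3/5 10; 0 0 1]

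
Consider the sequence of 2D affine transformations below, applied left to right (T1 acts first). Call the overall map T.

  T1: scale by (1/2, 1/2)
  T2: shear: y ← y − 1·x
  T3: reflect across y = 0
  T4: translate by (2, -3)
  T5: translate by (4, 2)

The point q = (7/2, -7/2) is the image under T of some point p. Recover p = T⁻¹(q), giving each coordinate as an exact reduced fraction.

p = (-5, 0)

T1 = [1/2 0 0; 0 1/2 0; 0 0 1]
T2·T1 = [1/2 0 0; -1/2 1/2 0; 0 0 1]
T3·…·T1 = [1/2 0 0; 1/2 -1/2 0; 0 0 1]
T4·…·T1 = [1/2 0 2; 1/2 -1/2 -3; 0 0 1]
T5·…·T1 = [1/2 0 6; 1/2 -1/2 -1; 0 0 1]
det M = -1/4; M⁻¹ = [2 0 -12; 2 -2 -14; 0 0 1]
M⁻¹ · (7/2, -7/2)ᵀ = (-5, 0)ᵀ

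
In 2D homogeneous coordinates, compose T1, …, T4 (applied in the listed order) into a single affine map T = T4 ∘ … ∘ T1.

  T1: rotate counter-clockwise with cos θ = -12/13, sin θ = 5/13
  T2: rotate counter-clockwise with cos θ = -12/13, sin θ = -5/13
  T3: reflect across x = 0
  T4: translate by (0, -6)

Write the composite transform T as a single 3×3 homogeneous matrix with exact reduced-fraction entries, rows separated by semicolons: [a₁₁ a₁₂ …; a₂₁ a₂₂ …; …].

T1 = [-12/13 -5/13 0; 5/13 -12/13 0; 0 0 1]
T2·T1 = [1 0 0; 0 1 0; 0 0 1]
T3·…·T1 = [-1 0 0; 0 1 0; 0 0 1]
T4·…·T1 = [-1 0 0; 0 1 -6; 0 0 1]

T = [-1 0 0; 0 1 -6; 0 0 1]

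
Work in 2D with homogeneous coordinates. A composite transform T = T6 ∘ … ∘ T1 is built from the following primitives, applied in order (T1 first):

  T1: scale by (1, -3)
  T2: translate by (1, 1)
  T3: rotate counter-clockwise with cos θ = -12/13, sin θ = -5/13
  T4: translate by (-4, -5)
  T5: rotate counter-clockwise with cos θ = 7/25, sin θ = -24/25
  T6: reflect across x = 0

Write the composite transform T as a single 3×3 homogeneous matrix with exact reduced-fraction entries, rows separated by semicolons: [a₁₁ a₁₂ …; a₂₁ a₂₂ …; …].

T = [204/325 -759/325 2381/325; 253/325 612/325 842/325; 0 0 1]

T1 = [1 0 0; 0 -3 0; 0 0 1]
T2·T1 = [1 0 1; 0 -3 1; 0 0 1]
T3·…·T1 = [-12/13 -15/13 -7/13; -5/13 36/13 -17/13; 0 0 1]
T4·…·T1 = [-12/13 -15/13 -59/13; -5/13 36/13 -82/13; 0 0 1]
T5·…·T1 = [-204/325 759/325 -2381/325; 253/325 612/325 842/325; 0 0 1]
T6·…·T1 = [204/325 -759/325 2381/325; 253/325 612/325 842/325; 0 0 1]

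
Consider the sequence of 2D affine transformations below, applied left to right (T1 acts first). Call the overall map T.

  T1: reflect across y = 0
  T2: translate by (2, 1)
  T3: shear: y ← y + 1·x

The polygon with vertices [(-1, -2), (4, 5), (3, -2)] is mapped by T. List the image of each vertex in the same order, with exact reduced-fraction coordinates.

T1 reflect across y = 0: (-1, -2) → (-1, 2); (4, 5) → (4, -5); (3, -2) → (3, 2)
T2 translate by (2, 1): (-1, 2) → (1, 3); (4, -5) → (6, -4); (3, 2) → (5, 3)
T3 shear: y ← y + 1·x: (1, 3) → (1, 4); (6, -4) → (6, 2); (5, 3) → (5, 8)

image vertices: (1, 4), (6, 2), (5, 8)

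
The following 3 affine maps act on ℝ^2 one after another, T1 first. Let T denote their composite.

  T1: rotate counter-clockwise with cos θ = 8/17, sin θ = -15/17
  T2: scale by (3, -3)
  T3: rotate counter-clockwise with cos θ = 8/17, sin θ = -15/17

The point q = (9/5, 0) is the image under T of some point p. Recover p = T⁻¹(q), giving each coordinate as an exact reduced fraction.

p = (3/5, 0)

T1 = [8/17 15/17 0; -15/17 8/17 0; 0 0 1]
T2·T1 = [24/17 45/17 0; 45/17 -24/17 0; 0 0 1]
T3·…·T1 = [3 0 0; 0 -3 0; 0 0 1]
det M = -9; M⁻¹ = [1/3 0 0; 0 -1/3 0; 0 0 1]
M⁻¹ · (9/5, 0)ᵀ = (3/5, 0)ᵀ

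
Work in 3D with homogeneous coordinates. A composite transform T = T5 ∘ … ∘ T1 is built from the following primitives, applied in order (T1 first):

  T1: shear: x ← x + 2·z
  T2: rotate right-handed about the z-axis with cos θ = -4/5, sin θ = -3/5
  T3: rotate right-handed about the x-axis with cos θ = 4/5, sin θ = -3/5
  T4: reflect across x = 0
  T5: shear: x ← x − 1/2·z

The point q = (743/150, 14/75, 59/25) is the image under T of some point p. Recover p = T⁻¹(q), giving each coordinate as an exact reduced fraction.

T1 = [1 0 2 0; 0 1 0 0; 0 0 1 0; 0 0 0 1]
T2·T1 = [-4/5 3/5 -8/5 0; -3/5 -4/5 -6/5 0; 0 0 1 0; 0 0 0 1]
T3·…·T1 = [-4/5 3/5 -8/5 0; -12/25 -16/25 -9/25 0; 9/25 12/25 38/25 0; 0 0 0 1]
T4·…·T1 = [4/5 -3/5 8/5 0; -12/25 -16/25 -9/25 0; 9/25 12/25 38/25 0; 0 0 0 1]
T5·…·T1 = [31/50 -21/25 21/25 0; -12/25 -16/25 -9/25 0; 9/25 12/25 38/25 0; 0 0 0 1]
det M = -1; M⁻¹ = [4/5 -42/25 -21/25 0; -3/5 -16/25 9/50 0; 0 3/5 4/5 0; 0 0 0 1]
M⁻¹ · (743/150, 14/75, 59/25)ᵀ = (5/3, -8/3, 2)ᵀ

p = (5/3, -8/3, 2)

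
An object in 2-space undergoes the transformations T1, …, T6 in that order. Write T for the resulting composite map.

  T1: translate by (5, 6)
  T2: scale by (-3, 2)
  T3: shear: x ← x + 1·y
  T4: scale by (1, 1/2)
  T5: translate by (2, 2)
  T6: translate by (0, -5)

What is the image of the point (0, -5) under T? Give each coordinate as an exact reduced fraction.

T(p) = (-11, -2)

T1 translate by (5, 6): (0, -5) → (5, 1)
T2 scale by (-3, 2): (5, 1) → (-15, 2)
T3 shear: x ← x + 1·y: (-15, 2) → (-13, 2)
T4 scale by (1, 1/2): (-13, 2) → (-13, 1)
T5 translate by (2, 2): (-13, 1) → (-11, 3)
T6 translate by (0, -5): (-11, 3) → (-11, -2)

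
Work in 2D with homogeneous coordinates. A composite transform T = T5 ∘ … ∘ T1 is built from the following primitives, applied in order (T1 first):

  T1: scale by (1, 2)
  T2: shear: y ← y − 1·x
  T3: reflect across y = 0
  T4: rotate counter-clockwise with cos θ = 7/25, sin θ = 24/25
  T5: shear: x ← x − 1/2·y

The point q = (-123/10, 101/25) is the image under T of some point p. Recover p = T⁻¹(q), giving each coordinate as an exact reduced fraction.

T1 = [1 0 0; 0 2 0; 0 0 1]
T2·T1 = [1 0 0; -1 2 0; 0 0 1]
T3·…·T1 = [1 0 0; 1 -2 0; 0 0 1]
T4·…·T1 = [-17/25 48/25 0; 31/25 -14/25 0; 0 0 1]
T5·…·T1 = [-13/10 11/5 0; 31/25 -14/25 0; 0 0 1]
det M = -2; M⁻¹ = [7/25 11/10 0; 31/50 13/20 0; 0 0 1]
M⁻¹ · (-123/10, 101/25)ᵀ = (1, -5)ᵀ

p = (1, -5)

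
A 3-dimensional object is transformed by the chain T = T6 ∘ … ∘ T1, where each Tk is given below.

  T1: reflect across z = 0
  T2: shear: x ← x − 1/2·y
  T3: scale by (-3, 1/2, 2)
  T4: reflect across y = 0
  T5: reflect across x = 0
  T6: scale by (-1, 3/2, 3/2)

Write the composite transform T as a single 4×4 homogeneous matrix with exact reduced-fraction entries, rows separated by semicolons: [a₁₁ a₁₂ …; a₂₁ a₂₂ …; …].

T1 = [1 0 0 0; 0 1 0 0; 0 0 -1 0; 0 0 0 1]
T2·T1 = [1 -1/2 0 0; 0 1 0 0; 0 0 -1 0; 0 0 0 1]
T3·…·T1 = [-3 3/2 0 0; 0 1/2 0 0; 0 0 -2 0; 0 0 0 1]
T4·…·T1 = [-3 3/2 0 0; 0 -1/2 0 0; 0 0 -2 0; 0 0 0 1]
T5·…·T1 = [3 -3/2 0 0; 0 -1/2 0 0; 0 0 -2 0; 0 0 0 1]
T6·…·T1 = [-3 3/2 0 0; 0 -3/4 0 0; 0 0 -3 0; 0 0 0 1]

T = [-3 3/2 0 0; 0 -3/4 0 0; 0 0 -3 0; 0 0 0 1]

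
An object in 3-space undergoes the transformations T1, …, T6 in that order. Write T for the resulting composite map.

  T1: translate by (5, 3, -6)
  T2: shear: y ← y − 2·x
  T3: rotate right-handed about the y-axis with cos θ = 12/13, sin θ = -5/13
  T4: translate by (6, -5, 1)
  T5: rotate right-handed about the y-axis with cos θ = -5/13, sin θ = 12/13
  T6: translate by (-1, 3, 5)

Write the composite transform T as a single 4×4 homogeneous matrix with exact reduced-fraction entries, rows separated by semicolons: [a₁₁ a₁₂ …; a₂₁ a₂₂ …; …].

T = [0 0 1 -109/13; -2 1 0 -9; -1 0 0 -77/13; 0 0 0 1]

T1 = [1 0 0 5; 0 1 0 3; 0 0 1 -6; 0 0 0 1]
T2·T1 = [1 0 0 5; -2 1 0 -7; 0 0 1 -6; 0 0 0 1]
T3·…·T1 = [12/13 0 -5/13 90/13; -2 1 0 -7; 5/13 0 12/13 -47/13; 0 0 0 1]
T4·…·T1 = [12/13 0 -5/13 168/13; -2 1 0 -12; 5/13 0 12/13 -34/13; 0 0 0 1]
T5·…·T1 = [0 0 1 -96/13; -2 1 0 -12; -1 0 0 -142/13; 0 0 0 1]
T6·…·T1 = [0 0 1 -109/13; -2 1 0 -9; -1 0 0 -77/13; 0 0 0 1]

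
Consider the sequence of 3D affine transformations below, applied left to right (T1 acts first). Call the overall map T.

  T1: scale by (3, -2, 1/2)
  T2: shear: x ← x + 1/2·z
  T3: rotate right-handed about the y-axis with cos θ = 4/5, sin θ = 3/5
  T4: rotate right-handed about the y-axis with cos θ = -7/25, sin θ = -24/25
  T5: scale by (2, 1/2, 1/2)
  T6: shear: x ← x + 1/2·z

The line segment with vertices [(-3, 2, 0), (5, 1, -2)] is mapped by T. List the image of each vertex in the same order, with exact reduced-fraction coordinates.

T1 scale by (3, -2, 1/2): (-3, 2, 0) → (-9, -4, 0); (5, 1, -2) → (15, -2, -1)
T2 shear: x ← x + 1/2·z: (-9, -4, 0) → (-9, -4, 0); (15, -2, -1) → (29/2, -2, -1)
T3 rotate right-handed about the y-axis with cos θ = 4/5, sin θ = 3/5: (-9, -4, 0) → (-36/5, -4, 27/5); (29/2, -2, -1) → (11, -2, -19/2)
T4 rotate right-handed about the y-axis with cos θ = -7/25, sin θ = -24/25: (-36/5, -4, 27/5) → (-396/125, -4, -1053/125); (11, -2, -19/2) → (151/25, -2, 661/50)
T5 scale by (2, 1/2, 1/2): (-396/125, -4, -1053/125) → (-792/125, -2, -1053/250); (151/25, -2, 661/50) → (302/25, -1, 661/100)
T6 shear: x ← x + 1/2·z: (-792/125, -2, -1053/250) → (-4221/500, -2, -1053/250); (302/25, -1, 661/100) → (3077/200, -1, 661/100)

image vertices: (-4221/500, -2, -1053/250), (3077/200, -1, 661/100)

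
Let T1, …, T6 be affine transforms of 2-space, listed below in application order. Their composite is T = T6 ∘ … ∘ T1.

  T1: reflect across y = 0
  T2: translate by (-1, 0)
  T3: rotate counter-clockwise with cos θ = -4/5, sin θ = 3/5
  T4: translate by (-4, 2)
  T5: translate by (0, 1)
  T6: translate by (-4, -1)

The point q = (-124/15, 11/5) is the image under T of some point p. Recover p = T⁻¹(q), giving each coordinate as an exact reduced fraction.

p = (4/3, 0)

T1 = [1 0 0; 0 -1 0; 0 0 1]
T2·T1 = [1 0 -1; 0 -1 0; 0 0 1]
T3·…·T1 = [-4/5 3/5 4/5; 3/5 4/5 -3/5; 0 0 1]
T4·…·T1 = [-4/5 3/5 -16/5; 3/5 4/5 7/5; 0 0 1]
T5·…·T1 = [-4/5 3/5 -16/5; 3/5 4/5 12/5; 0 0 1]
T6·…·T1 = [-4/5 3/5 -36/5; 3/5 4/5 7/5; 0 0 1]
det M = -1; M⁻¹ = [-4/5 3/5 -33/5; 3/5 4/5 16/5; 0 0 1]
M⁻¹ · (-124/15, 11/5)ᵀ = (4/3, 0)ᵀ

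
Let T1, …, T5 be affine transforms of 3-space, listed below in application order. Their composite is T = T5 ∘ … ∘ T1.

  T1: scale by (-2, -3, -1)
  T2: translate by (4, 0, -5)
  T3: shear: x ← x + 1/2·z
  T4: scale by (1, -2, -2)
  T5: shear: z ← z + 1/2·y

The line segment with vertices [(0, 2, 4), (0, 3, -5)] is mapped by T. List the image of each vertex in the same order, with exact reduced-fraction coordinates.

T1 scale by (-2, -3, -1): (0, 2, 4) → (0, -6, -4); (0, 3, -5) → (0, -9, 5)
T2 translate by (4, 0, -5): (0, -6, -4) → (4, -6, -9); (0, -9, 5) → (4, -9, 0)
T3 shear: x ← x + 1/2·z: (4, -6, -9) → (-1/2, -6, -9); (4, -9, 0) → (4, -9, 0)
T4 scale by (1, -2, -2): (-1/2, -6, -9) → (-1/2, 12, 18); (4, -9, 0) → (4, 18, 0)
T5 shear: z ← z + 1/2·y: (-1/2, 12, 18) → (-1/2, 12, 24); (4, 18, 0) → (4, 18, 9)

image vertices: (-1/2, 12, 24), (4, 18, 9)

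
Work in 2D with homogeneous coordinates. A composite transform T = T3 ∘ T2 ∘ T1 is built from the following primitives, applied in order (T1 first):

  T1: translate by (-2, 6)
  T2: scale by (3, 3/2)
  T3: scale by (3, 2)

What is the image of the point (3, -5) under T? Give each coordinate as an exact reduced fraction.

T(p) = (9, 3)

T1 translate by (-2, 6): (3, -5) → (1, 1)
T2 scale by (3, 3/2): (1, 1) → (3, 3/2)
T3 scale by (3, 2): (3, 3/2) → (9, 3)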